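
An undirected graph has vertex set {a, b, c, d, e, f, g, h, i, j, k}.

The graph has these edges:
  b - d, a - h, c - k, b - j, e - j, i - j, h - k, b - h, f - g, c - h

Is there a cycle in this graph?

Yes

DFS, tracking each vertex's parent; an edge to a visited non-parent vertex closes a cycle.
Start from d:
visit d (parent –)
  visit b (parent d)
    visit j (parent b)
      visit e (parent j)
        e–j: parent, skip
      j–b: parent, skip
      visit i (parent j)
        i–j: parent, skip
    visit h (parent b)
      visit a (parent h)
        a–h: parent, skip
      visit c (parent h)
        c–h: parent, skip
        visit k (parent c)
          k–c: parent, skip
          k–h: h visited and ≠ parent → cycle
Cycle: h – c – k – h.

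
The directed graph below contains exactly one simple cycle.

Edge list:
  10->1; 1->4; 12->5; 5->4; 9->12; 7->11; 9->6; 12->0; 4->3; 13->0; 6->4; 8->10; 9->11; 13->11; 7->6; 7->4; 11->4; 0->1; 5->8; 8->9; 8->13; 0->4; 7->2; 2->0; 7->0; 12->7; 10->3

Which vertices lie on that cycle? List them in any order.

5, 8, 9, 12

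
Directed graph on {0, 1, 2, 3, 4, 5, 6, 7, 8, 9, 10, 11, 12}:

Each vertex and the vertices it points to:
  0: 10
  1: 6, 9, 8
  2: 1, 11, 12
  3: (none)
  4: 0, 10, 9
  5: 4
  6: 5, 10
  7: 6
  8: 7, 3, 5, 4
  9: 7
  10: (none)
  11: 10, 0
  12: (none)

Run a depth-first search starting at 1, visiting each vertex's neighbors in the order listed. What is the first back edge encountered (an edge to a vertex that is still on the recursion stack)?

7→6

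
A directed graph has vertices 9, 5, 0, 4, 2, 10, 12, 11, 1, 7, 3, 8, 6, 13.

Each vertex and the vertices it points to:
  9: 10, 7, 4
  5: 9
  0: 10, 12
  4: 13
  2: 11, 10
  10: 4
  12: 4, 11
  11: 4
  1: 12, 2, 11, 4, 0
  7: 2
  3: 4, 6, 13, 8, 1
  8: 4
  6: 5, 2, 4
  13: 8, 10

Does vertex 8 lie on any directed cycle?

8 is on a cycle iff 8 can reach itself via ≥1 edge.
8 → 4 → 13 → 8 — yes.

Yes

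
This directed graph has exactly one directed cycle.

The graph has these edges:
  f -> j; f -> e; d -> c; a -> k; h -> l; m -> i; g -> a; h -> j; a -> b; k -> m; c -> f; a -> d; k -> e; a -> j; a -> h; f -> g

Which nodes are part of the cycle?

a, c, d, f, g

DFS with gray/black marking from a:
a gray
  h gray
    j gray
    j black
    l gray
    l black
  h black
  b gray
  b black
  a→j: j black — skip
  d gray
    c gray
      f gray
        f→j: j black — skip
        e gray
        e black
        g gray
          g→a: a is gray → back edge
Back edge closes the cycle a → d → c → f → g → a; its vertices are {a, c, d, f, g}.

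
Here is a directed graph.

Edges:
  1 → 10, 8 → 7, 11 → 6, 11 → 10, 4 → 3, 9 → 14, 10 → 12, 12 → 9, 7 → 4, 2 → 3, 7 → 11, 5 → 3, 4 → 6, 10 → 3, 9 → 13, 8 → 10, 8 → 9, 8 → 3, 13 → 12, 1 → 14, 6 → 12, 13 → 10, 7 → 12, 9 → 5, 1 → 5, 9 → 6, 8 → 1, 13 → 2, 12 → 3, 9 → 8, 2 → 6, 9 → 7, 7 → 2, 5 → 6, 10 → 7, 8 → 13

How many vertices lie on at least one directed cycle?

12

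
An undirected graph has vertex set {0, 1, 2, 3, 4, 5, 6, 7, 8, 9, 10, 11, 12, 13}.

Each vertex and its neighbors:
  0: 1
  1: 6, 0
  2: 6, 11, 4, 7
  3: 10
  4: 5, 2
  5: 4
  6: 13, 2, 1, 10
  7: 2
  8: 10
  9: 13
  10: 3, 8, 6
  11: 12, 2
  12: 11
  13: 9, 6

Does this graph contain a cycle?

No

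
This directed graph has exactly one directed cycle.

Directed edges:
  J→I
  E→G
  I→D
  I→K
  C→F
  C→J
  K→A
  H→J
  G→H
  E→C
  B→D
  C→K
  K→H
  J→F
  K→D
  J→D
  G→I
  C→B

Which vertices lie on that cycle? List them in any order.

H, I, J, K

DFS with gray/black marking from K:
K gray
  A gray
  A black
  D gray
  D black
  H gray
    J gray
      I gray
        I→D: D black — skip
        I→K: K is gray → back edge
Back edge closes the cycle K → H → J → I → K; its vertices are {H, I, J, K}.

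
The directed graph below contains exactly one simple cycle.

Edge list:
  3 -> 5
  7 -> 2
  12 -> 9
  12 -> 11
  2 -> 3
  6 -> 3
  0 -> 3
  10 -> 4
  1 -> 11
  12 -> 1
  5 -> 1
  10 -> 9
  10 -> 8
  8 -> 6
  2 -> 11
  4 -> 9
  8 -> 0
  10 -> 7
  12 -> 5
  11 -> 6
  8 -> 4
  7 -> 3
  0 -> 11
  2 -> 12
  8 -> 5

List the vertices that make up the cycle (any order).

DFS with gray/black marking from 6:
6 gray
  3 gray
    5 gray
      1 gray
        11 gray
          11→6: 6 is gray → back edge
Back edge closes the cycle 6 → 3 → 5 → 1 → 11 → 6; its vertices are {1, 3, 5, 6, 11}.

1, 3, 5, 6, 11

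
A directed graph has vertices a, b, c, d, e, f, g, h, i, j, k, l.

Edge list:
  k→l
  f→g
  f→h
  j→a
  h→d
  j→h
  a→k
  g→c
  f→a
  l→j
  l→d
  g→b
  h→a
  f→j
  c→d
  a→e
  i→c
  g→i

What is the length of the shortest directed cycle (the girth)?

4

For each vertex v, BFS finds the shortest path from v back to v.
The shortest such closed walk is a → k → l → j → a, length 4.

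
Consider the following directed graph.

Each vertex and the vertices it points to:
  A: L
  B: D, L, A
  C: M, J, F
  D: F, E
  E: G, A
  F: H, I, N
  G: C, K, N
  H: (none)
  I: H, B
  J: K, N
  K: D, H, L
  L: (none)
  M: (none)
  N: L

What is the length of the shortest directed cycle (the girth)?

For each vertex v, BFS finds the shortest path from v back to v.
The shortest such closed walk is E → G → K → D → E, length 4.

4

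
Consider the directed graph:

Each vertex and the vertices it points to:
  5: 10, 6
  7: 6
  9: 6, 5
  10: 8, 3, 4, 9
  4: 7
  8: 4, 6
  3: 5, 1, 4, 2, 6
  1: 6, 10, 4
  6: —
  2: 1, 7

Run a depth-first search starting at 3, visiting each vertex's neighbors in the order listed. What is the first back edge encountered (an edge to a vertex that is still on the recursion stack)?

10->3

DFS from 3 (visiting each vertex's neighbors in the order listed); mark gray on enter, black on exit:
3 gray
  5 gray
    10 gray
      8 gray
        4 gray
          7 gray
            6 gray
            6 black
          7 black
        4 black
        8→6: 6 black — skip
      8 black
      10→3: 3 is gray → back edge
First back edge: 10 → 3.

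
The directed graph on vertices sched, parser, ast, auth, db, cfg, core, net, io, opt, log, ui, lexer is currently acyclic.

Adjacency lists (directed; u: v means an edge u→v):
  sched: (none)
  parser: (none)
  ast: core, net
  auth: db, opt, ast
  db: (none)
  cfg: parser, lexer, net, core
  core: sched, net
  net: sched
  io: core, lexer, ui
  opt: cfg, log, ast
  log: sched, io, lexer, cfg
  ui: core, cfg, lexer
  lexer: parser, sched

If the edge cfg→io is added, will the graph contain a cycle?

Adding cfg→io creates a cycle iff io can already reach cfg.
Path from io: io → ui → cfg.
So io → … → cfg → io is a cycle.

Yes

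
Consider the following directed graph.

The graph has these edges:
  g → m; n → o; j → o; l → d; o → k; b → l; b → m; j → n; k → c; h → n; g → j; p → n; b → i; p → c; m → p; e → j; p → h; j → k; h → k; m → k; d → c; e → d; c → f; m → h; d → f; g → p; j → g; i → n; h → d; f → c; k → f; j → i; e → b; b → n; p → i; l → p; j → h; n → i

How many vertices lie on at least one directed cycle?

A vertex is on a directed cycle iff it belongs to a strongly connected component of size ≥ 2 (or has a self-loop).
The vertices on cycles are {c, f, g, i, j, n} — 6 in total.

6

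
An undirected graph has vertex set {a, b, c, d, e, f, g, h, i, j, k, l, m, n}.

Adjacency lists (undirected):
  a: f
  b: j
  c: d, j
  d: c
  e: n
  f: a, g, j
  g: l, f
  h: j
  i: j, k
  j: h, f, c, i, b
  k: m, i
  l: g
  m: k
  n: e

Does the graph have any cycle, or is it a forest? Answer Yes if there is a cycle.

No

DFS, tracking each vertex's parent; an edge to a visited non-parent vertex closes a cycle.
Start from k:
visit k (parent –)
  visit m (parent k)
    m–k: parent, skip
  visit i (parent k)
    visit j (parent i)
      visit h (parent j)
        h–j: parent, skip
      visit f (parent j)
        visit a (parent f)
          a–f: parent, skip
        visit g (parent f)
          visit l (parent g)
            l–g: parent, skip
          g–f: parent, skip
        f–j: parent, skip
      visit c (parent j)
        visit d (parent c)
          d–c: parent, skip
        c–j: parent, skip
      j–i: parent, skip
      visit b (parent j)
        b–j: parent, skip
    i–k: parent, skip
visit e (parent –)
  visit n (parent e)
    n–e: parent, skip
No non-parent visited neighbor found — the graph is a forest.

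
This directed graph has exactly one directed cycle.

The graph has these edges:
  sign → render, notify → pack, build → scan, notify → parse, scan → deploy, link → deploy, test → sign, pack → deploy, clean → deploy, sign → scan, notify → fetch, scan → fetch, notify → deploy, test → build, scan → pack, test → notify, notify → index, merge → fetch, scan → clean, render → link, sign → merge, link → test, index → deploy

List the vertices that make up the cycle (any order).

link, sign, test, render

DFS with gray/black marking from test:
test gray
  notify gray
    deploy gray
    deploy black
    index gray
      index→deploy: deploy black — skip
    index black
    fetch gray
    fetch black
    parse gray
    parse black
    pack gray
      pack→deploy: deploy black — skip
    pack black
  notify black
  build gray
    scan gray
      clean gray
        clean→deploy: deploy black — skip
      clean black
      scan→deploy: deploy black — skip
      scan→fetch: fetch black — skip
      scan→pack: pack black — skip
    scan black
  build black
  sign gray
    render gray
      link gray
        link→test: test is gray → back edge
Back edge closes the cycle test → sign → render → link → test; its vertices are {link, sign, test, render}.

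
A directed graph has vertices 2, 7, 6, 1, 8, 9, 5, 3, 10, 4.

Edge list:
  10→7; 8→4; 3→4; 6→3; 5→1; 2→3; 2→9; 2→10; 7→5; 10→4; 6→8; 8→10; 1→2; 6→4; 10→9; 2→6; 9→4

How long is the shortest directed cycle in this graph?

5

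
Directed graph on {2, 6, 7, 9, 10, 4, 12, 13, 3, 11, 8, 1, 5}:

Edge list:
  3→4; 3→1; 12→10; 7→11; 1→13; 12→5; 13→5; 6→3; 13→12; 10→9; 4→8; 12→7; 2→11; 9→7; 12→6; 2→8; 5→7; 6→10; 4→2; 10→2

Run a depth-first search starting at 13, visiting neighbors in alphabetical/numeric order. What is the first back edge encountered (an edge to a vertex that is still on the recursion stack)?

1→13

DFS from 13 (visiting neighbors in alphabetical/numeric order); mark gray on enter, black on exit:
13 gray
  5 gray
    7 gray
      11 gray
      11 black
    7 black
  5 black
  12 gray
    12→5: 5 black — skip
    6 gray
      3 gray
        1 gray
          1→13: 13 is gray → back edge
First back edge: 1 → 13.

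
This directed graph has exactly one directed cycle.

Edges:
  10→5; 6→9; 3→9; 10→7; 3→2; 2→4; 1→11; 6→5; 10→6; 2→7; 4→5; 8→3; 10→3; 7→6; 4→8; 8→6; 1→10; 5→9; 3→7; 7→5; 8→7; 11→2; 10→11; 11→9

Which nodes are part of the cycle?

DFS with gray/black marking from 3:
3 gray
  9 gray
  9 black
  7 gray
    6 gray
      6→9: 9 black — skip
      5 gray
        5→9: 9 black — skip
      5 black
    6 black
    7→5: 5 black — skip
  7 black
  2 gray
    2→7: 7 black — skip
    4 gray
      8 gray
        8→3: 3 is gray → back edge
Back edge closes the cycle 3 → 2 → 4 → 8 → 3; its vertices are {2, 3, 4, 8}.

2, 3, 4, 8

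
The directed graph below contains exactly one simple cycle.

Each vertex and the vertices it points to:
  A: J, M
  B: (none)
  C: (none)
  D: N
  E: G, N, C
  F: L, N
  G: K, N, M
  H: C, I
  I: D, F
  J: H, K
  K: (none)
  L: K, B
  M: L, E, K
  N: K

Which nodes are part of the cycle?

E, G, M

DFS with gray/black marking from M:
M gray
  L gray
    K gray
    K black
    B gray
    B black
  L black
  E gray
    G gray
      G→K: K black — skip
      N gray
        N→K: K black — skip
      N black
      G→M: M is gray → back edge
Back edge closes the cycle M → E → G → M; its vertices are {E, G, M}.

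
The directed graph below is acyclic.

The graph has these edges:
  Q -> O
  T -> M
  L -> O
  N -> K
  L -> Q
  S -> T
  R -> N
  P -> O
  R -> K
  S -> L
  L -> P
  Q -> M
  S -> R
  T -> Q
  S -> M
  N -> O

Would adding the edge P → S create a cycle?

Adding P→S creates a cycle iff S can already reach P.
Path from S: S → L → P.
So S → … → P → S is a cycle.

Yes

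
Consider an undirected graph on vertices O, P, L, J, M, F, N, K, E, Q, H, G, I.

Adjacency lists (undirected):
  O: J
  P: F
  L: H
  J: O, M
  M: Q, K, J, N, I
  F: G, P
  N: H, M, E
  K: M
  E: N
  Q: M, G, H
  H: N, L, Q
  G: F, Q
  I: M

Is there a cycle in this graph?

DFS, tracking each vertex's parent; an edge to a visited non-parent vertex closes a cycle.
Start from Q:
visit Q (parent –)
  visit M (parent Q)
    M–Q: parent, skip
    visit K (parent M)
      K–M: parent, skip
    visit J (parent M)
      visit O (parent J)
        O–J: parent, skip
      J–M: parent, skip
    visit N (parent M)
      visit H (parent N)
        H–N: parent, skip
        visit L (parent H)
          L–H: parent, skip
        H–Q: Q visited and ≠ parent → cycle
Cycle: Q – M – N – H – Q.

Yes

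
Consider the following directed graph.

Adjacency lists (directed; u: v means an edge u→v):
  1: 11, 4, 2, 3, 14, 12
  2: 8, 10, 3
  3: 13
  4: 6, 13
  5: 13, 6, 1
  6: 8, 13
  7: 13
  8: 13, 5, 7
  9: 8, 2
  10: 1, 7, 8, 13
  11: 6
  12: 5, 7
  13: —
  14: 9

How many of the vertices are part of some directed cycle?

A vertex is on a directed cycle iff it belongs to a strongly connected component of size ≥ 2 (or has a self-loop).
The vertices on cycles are {1, 2, 4, 5, 6, 8, 9, 10, 11, 12, 14} — 11 in total.

11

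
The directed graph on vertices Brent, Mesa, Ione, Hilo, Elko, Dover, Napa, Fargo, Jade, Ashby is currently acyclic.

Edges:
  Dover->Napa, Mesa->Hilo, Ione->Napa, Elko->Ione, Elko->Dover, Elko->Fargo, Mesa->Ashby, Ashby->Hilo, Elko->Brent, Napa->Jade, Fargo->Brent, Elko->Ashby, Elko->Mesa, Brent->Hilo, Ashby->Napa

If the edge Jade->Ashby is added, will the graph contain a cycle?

Yes

Adding Jade→Ashby creates a cycle iff Ashby can already reach Jade.
Path from Ashby: Ashby → Napa → Jade.
So Ashby → … → Jade → Ashby is a cycle.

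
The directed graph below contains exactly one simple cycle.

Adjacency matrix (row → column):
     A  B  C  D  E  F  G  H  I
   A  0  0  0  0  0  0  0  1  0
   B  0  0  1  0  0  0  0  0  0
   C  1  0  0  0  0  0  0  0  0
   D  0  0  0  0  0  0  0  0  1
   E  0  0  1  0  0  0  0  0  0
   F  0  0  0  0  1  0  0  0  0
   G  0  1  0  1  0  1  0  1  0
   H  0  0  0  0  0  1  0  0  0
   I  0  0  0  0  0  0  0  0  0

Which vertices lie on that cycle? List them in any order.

A, C, E, F, H

DFS with gray/black marking from F:
F gray
  E gray
    C gray
      A gray
        H gray
          H→F: F is gray → back edge
Back edge closes the cycle F → E → C → A → H → F; its vertices are {A, C, E, F, H}.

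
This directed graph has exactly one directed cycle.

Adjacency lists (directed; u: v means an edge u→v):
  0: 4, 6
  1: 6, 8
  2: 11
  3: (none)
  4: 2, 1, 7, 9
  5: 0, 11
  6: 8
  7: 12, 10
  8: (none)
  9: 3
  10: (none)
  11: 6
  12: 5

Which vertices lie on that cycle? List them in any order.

0, 4, 5, 7, 12

DFS with gray/black marking from 4:
4 gray
  2 gray
    11 gray
      6 gray
        8 gray
        8 black
      6 black
    11 black
  2 black
  1 gray
    1→6: 6 black — skip
    1→8: 8 black — skip
  1 black
  7 gray
    12 gray
      5 gray
        0 gray
          0→4: 4 is gray → back edge
Back edge closes the cycle 4 → 7 → 12 → 5 → 0 → 4; its vertices are {0, 4, 5, 7, 12}.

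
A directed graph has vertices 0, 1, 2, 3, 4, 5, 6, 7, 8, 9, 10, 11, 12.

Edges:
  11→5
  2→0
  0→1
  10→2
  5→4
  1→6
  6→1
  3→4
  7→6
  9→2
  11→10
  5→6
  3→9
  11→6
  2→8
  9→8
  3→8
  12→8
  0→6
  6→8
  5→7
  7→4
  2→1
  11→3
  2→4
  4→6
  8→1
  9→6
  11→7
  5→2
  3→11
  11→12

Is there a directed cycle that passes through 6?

Yes

6 is on a cycle iff 6 can reach itself via ≥1 edge.
6 → 1 → 6 — yes.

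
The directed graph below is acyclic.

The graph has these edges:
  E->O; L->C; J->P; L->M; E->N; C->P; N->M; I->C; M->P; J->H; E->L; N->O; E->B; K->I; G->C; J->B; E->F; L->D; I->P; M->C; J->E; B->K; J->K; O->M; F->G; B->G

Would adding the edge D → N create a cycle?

No

Adding D→N creates a cycle iff N can already reach D.
Explore from N: no path reaches D. The graph stays acyclic.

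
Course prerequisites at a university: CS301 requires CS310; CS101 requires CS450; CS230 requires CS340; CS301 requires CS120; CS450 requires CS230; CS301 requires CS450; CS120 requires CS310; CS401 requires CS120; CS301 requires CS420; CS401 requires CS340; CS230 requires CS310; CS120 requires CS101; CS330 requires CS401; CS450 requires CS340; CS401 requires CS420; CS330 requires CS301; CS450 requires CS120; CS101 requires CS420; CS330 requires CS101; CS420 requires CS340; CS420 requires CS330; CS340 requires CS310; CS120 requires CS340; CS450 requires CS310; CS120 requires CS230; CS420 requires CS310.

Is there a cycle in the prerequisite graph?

Yes

DFS with white/gray/black marking, starting from CS101:
CS101 gray
  CS420 gray
    CS310 gray
    CS310 black
    CS340 gray
      CS340→CS310: CS310 black — skip
    CS340 black
    CS330 gray
      CS330→CS101: CS101 is gray → back edge
Back edge found, so a cycle exists: CS101 → CS420 → CS330 → CS101.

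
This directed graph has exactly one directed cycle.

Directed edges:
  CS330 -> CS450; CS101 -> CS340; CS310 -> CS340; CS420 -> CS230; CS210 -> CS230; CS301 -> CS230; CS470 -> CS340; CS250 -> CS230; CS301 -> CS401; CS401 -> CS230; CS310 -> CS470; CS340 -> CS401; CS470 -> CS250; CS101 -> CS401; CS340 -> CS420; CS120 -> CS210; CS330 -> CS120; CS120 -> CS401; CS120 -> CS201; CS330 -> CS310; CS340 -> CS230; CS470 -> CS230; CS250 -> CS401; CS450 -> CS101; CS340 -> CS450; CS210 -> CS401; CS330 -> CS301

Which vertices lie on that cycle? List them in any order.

CS101, CS340, CS450

DFS with gray/black marking from CS450:
CS450 gray
  CS101 gray
    CS401 gray
      CS230 gray
      CS230 black
    CS401 black
    CS340 gray
      CS340→CS230: CS230 black — skip
      CS420 gray
        CS420→CS230: CS230 black — skip
      CS420 black
      CS340→CS401: CS401 black — skip
      CS340→CS450: CS450 is gray → back edge
Back edge closes the cycle CS450 → CS101 → CS340 → CS450; its vertices are {CS101, CS340, CS450}.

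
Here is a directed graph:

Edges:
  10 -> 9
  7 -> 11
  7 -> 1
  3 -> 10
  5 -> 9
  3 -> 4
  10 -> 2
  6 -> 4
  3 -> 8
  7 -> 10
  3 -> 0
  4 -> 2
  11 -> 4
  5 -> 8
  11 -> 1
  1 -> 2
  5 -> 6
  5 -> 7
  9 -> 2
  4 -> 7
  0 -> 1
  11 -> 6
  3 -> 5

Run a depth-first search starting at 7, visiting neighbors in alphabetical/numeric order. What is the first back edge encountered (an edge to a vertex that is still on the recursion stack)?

4→7

DFS from 7 (visiting neighbors in alphabetical/numeric order); mark gray on enter, black on exit:
7 gray
  1 gray
    2 gray
    2 black
  1 black
  10 gray
    10→2: 2 black — skip
    9 gray
      9→2: 2 black — skip
    9 black
  10 black
  11 gray
    11→1: 1 black — skip
    4 gray
      4→2: 2 black — skip
      4→7: 7 is gray → back edge
First back edge: 4 → 7.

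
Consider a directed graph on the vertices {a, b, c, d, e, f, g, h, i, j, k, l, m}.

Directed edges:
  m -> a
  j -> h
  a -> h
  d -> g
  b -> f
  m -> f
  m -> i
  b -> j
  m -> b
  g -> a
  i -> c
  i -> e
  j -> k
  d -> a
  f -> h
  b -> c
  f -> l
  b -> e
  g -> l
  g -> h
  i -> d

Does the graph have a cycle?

DFS with white/gray/black marking, starting from b:
b gray
  f gray
    l gray
    l black
    h gray
    h black
  f black
  j gray
    j→h: h black — skip
    k gray
    k black
  j black
  e gray
  e black
  c gray
  c black
b black
a gray
  a→h: h black — skip
a black
d gray
  d→a: a black — skip
  g gray
    g→l: l black — skip
    g→h: h black — skip
    g→a: a black — skip
  g black
d black
i gray
  i→e: e black — skip
  i→d: d black — skip
  i→c: c black — skip
i black
m gray
  m→a: a black — skip
  m→b: b black — skip
  m→f: f black — skip
  m→i: i black — skip
m black
Every edge goes to a white or black vertex — no back edge, so the graph is acyclic.

No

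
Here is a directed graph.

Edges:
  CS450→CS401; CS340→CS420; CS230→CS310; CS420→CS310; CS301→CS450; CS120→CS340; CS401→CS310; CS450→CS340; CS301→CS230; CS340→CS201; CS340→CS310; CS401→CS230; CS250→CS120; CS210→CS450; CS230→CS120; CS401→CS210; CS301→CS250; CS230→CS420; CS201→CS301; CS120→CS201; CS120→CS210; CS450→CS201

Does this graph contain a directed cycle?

Yes

DFS with white/gray/black marking, starting from CS120:
CS120 gray
  CS201 gray
    CS301 gray
      CS230 gray
        CS230→CS120: CS120 is gray → back edge
Back edge found, so a cycle exists: CS120 → CS201 → CS301 → CS230 → CS120.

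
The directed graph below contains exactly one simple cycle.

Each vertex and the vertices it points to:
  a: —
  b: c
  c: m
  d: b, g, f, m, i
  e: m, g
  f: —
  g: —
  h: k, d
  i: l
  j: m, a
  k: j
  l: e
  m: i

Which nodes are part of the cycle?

e, i, l, m

DFS with gray/black marking from i:
i gray
  l gray
    e gray
      m gray
        m→i: i is gray → back edge
Back edge closes the cycle i → l → e → m → i; its vertices are {e, i, l, m}.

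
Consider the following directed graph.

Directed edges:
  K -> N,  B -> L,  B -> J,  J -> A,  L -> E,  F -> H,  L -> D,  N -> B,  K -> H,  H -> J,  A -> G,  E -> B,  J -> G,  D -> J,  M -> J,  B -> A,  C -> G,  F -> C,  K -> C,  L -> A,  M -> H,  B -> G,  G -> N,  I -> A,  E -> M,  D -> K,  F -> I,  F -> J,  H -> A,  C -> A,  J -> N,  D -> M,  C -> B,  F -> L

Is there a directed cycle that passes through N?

Yes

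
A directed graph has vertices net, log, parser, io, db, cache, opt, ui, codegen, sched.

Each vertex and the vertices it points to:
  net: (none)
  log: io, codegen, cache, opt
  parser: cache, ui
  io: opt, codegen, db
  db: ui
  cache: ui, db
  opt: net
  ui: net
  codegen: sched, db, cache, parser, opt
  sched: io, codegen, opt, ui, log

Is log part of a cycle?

log is on a cycle iff log can reach itself via ≥1 edge.
log → codegen → sched → log — yes.

Yes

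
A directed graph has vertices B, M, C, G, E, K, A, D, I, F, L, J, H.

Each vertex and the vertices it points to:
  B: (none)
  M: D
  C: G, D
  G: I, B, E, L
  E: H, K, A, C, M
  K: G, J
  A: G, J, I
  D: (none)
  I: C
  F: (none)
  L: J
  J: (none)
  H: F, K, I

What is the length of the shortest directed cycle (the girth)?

3

For each vertex v, BFS finds the shortest path from v back to v.
The shortest such closed walk is E → C → G → E, length 3.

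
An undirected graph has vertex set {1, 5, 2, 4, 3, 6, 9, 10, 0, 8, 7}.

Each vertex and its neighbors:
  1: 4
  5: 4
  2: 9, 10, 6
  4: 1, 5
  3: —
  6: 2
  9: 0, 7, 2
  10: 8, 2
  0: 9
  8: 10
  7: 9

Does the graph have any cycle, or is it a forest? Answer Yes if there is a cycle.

DFS, tracking each vertex's parent; an edge to a visited non-parent vertex closes a cycle.
Start from 6:
visit 6 (parent –)
  visit 2 (parent 6)
    visit 9 (parent 2)
      visit 0 (parent 9)
        0–9: parent, skip
      visit 7 (parent 9)
        7–9: parent, skip
      9–2: parent, skip
    visit 10 (parent 2)
      visit 8 (parent 10)
        8–10: parent, skip
      10–2: parent, skip
    2–6: parent, skip
visit 1 (parent –)
  visit 4 (parent 1)
    4–1: parent, skip
    visit 5 (parent 4)
      5–4: parent, skip
visit 3 (parent –)
No non-parent visited neighbor found — the graph is a forest.

No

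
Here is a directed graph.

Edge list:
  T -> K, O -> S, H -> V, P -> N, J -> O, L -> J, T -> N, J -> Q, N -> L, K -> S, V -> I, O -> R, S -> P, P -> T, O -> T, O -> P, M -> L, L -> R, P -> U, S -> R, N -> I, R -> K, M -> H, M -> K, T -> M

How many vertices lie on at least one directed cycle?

A vertex is on a directed cycle iff it belongs to a strongly connected component of size ≥ 2 (or has a self-loop).
The vertices on cycles are {J, K, L, M, N, O, P, R, S, T} — 10 in total.

10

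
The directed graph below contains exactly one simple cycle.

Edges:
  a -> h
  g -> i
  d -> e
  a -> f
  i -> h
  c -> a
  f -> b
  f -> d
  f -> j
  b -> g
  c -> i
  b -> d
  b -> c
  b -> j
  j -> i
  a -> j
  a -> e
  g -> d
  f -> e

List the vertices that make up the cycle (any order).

a, b, c, f

DFS with gray/black marking from f:
f gray
  b gray
    d gray
      e gray
      e black
    d black
    g gray
      i gray
        h gray
        h black
      i black
      g→d: d black — skip
    g black
    j gray
      j→i: i black — skip
    j black
    c gray
      c→i: i black — skip
      a gray
        a→f: f is gray → back edge
Back edge closes the cycle f → b → c → a → f; its vertices are {a, b, c, f}.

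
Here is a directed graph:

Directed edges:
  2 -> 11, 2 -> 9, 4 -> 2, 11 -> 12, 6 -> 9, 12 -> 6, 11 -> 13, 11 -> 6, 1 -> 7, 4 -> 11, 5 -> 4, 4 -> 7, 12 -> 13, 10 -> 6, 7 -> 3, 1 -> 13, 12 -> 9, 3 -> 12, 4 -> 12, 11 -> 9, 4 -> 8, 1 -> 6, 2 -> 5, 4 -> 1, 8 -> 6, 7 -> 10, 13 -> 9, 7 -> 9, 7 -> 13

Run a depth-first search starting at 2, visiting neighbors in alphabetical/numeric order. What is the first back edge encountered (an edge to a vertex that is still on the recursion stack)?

4→2

DFS from 2 (visiting neighbors in alphabetical/numeric order); mark gray on enter, black on exit:
2 gray
  5 gray
    4 gray
      1 gray
        6 gray
          9 gray
          9 black
        6 black
        7 gray
          3 gray
            12 gray
              12→6: 6 black — skip
              12→9: 9 black — skip
              13 gray
                13→9: 9 black — skip
              13 black
            12 black
          3 black
          7→9: 9 black — skip
          10 gray
            10→6: 6 black — skip
          10 black
          7→13: 13 black — skip
        7 black
        1→13: 13 black — skip
      1 black
      4→2: 2 is gray → back edge
First back edge: 4 → 2.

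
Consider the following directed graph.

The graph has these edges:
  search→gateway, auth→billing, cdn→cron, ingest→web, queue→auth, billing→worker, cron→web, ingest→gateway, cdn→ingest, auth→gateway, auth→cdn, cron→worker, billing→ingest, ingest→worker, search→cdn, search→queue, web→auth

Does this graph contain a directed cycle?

DFS with white/gray/black marking, starting from ingest:
ingest gray
  worker gray
  worker black
  gateway gray
  gateway black
  web gray
    auth gray
      auth→gateway: gateway black — skip
      billing gray
        billing→ingest: ingest is gray → back edge
Back edge found, so a cycle exists: ingest → web → auth → billing → ingest.

Yes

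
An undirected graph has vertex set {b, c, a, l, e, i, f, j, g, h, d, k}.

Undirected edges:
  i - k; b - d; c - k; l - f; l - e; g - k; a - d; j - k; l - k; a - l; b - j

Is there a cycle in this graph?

Yes

DFS, tracking each vertex's parent; an edge to a visited non-parent vertex closes a cycle.
Start from b:
visit b (parent –)
  visit d (parent b)
    visit a (parent d)
      visit l (parent a)
        visit f (parent l)
          f–l: parent, skip
        visit e (parent l)
          e–l: parent, skip
        visit k (parent l)
          k–l: parent, skip
          visit g (parent k)
            g–k: parent, skip
          visit c (parent k)
            c–k: parent, skip
          visit i (parent k)
            i–k: parent, skip
          visit j (parent k)
            j–b: b visited and ≠ parent → cycle
Cycle: b – d – a – l – k – j – b.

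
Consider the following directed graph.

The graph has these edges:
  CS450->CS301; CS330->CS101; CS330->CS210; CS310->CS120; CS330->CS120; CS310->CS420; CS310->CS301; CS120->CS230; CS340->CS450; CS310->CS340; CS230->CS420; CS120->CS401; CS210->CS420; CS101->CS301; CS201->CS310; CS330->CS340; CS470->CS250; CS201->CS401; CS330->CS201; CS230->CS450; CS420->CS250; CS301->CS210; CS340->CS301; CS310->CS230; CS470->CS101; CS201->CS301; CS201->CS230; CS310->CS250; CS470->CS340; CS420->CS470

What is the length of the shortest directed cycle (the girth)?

5

For each vertex v, BFS finds the shortest path from v back to v.
The shortest such closed walk is CS210 → CS420 → CS470 → CS340 → CS301 → CS210, length 5.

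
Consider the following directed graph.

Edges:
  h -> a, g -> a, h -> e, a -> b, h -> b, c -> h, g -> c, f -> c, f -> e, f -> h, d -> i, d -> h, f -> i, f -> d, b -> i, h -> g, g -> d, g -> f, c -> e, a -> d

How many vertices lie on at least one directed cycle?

6

A vertex is on a directed cycle iff it belongs to a strongly connected component of size ≥ 2 (or has a self-loop).
The vertices on cycles are {a, c, d, f, g, h} — 6 in total.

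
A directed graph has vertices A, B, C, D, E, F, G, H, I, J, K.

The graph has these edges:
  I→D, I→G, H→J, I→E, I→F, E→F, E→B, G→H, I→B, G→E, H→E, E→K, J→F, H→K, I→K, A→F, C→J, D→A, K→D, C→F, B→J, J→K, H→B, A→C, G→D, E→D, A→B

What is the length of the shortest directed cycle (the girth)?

5

For each vertex v, BFS finds the shortest path from v back to v.
The shortest such closed walk is K → D → A → B → J → K, length 5.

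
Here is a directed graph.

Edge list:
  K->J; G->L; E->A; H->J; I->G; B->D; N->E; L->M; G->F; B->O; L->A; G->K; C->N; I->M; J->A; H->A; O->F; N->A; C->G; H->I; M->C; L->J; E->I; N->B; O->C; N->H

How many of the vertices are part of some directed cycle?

10

A vertex is on a directed cycle iff it belongs to a strongly connected component of size ≥ 2 (or has a self-loop).
The vertices on cycles are {B, C, E, G, H, I, L, M, N, O} — 10 in total.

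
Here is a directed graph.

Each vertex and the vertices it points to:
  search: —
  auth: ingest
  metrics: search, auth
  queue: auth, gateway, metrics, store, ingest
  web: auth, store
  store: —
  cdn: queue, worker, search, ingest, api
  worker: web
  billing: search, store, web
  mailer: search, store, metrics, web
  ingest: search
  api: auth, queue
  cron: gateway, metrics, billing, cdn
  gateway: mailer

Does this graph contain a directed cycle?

No

DFS with white/gray/black marking, starting from metrics:
metrics gray
  search gray
  search black
  auth gray
    ingest gray
      ingest→search: search black — skip
    ingest black
  auth black
metrics black
queue gray
  queue→auth: auth black — skip
  gateway gray
    mailer gray
      mailer→search: search black — skip
      store gray
      store black
      mailer→metrics: metrics black — skip
      web gray
        web→auth: auth black — skip
        web→store: store black — skip
      web black
    mailer black
  gateway black
  queue→metrics: metrics black — skip
  queue→store: store black — skip
  queue→ingest: ingest black — skip
queue black
cdn gray
  cdn→queue: queue black — skip
  worker gray
    worker→web: web black — skip
  worker black
  cdn→search: search black — skip
  cdn→ingest: ingest black — skip
  api gray
    api→auth: auth black — skip
    api→queue: queue black — skip
  api black
cdn black
billing gray
  billing→search: search black — skip
  billing→store: store black — skip
  billing→web: web black — skip
billing black
cron gray
  cron→gateway: gateway black — skip
  cron→metrics: metrics black — skip
  cron→billing: billing black — skip
  cron→cdn: cdn black — skip
cron black
Every edge goes to a white or black vertex — no back edge, so the graph is acyclic.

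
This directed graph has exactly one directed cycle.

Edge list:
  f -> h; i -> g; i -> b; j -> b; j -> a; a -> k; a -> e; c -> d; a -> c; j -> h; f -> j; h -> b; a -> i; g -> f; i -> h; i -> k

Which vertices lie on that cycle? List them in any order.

a, f, g, i, j

DFS with gray/black marking from a:
a gray
  e gray
  e black
  k gray
  k black
  c gray
    d gray
    d black
  c black
  i gray
    i→k: k black — skip
    b gray
    b black
    g gray
      f gray
        j gray
          h gray
            h→b: b black — skip
          h black
          j→b: b black — skip
          j→a: a is gray → back edge
Back edge closes the cycle a → i → g → f → j → a; its vertices are {a, f, g, i, j}.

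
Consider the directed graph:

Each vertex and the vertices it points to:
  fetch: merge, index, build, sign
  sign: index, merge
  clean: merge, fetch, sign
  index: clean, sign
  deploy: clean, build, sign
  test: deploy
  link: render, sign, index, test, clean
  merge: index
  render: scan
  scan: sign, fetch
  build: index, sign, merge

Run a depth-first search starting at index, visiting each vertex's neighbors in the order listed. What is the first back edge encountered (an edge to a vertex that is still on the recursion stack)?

merge→index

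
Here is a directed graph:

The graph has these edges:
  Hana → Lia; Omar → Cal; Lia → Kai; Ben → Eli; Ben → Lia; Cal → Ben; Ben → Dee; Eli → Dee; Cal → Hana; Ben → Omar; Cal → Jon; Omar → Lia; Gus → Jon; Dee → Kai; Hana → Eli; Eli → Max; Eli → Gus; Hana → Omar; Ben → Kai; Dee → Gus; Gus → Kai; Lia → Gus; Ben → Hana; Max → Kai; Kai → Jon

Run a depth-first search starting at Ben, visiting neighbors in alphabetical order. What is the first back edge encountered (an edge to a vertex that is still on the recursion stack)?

Cal->Ben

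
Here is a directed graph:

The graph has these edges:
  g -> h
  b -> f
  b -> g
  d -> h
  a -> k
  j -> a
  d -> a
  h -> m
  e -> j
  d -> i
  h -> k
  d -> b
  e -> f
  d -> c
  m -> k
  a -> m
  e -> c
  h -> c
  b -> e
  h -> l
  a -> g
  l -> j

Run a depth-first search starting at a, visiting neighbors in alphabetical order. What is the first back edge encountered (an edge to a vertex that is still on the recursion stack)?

j→a

DFS from a (visiting neighbors in alphabetical order); mark gray on enter, black on exit:
a gray
  g gray
    h gray
      c gray
      c black
      k gray
      k black
      l gray
        j gray
          j→a: a is gray → back edge
First back edge: j → a.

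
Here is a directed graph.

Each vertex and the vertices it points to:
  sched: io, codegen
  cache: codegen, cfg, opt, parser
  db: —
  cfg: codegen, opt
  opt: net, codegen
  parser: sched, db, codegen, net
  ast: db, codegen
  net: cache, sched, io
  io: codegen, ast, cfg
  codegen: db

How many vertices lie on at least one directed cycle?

A vertex is on a directed cycle iff it belongs to a strongly connected component of size ≥ 2 (or has a self-loop).
The vertices on cycles are {io, cfg, net, opt, cache, sched, parser} — 7 in total.

7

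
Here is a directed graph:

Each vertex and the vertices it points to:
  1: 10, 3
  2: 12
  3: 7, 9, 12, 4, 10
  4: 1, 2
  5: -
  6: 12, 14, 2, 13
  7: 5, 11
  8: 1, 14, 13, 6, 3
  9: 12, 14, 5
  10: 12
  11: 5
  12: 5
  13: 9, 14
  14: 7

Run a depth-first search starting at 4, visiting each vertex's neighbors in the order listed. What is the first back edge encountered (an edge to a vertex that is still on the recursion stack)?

DFS from 4 (visiting each vertex's neighbors in the order listed); mark gray on enter, black on exit:
4 gray
  1 gray
    10 gray
      12 gray
        5 gray
        5 black
      12 black
    10 black
    3 gray
      7 gray
        7→5: 5 black — skip
        11 gray
          11→5: 5 black — skip
        11 black
      7 black
      9 gray
        9→12: 12 black — skip
        14 gray
          14→7: 7 black — skip
        14 black
        9→5: 5 black — skip
      9 black
      3→12: 12 black — skip
      3→4: 4 is gray → back edge
First back edge: 3 → 4.

3→4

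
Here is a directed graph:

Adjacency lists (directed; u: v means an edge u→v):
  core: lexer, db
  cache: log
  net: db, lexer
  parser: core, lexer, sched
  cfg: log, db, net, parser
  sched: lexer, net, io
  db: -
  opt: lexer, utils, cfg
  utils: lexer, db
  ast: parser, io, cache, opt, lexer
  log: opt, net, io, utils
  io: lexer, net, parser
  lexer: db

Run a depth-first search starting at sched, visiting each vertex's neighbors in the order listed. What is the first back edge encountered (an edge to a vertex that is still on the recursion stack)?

parser→sched

DFS from sched (visiting each vertex's neighbors in the order listed); mark gray on enter, black on exit:
sched gray
  lexer gray
    db gray
    db black
  lexer black
  net gray
    net→db: db black — skip
    net→lexer: lexer black — skip
  net black
  io gray
    io→lexer: lexer black — skip
    io→net: net black — skip
    parser gray
      core gray
        core→lexer: lexer black — skip
        core→db: db black — skip
      core black
      parser→lexer: lexer black — skip
      parser→sched: sched is gray → back edge
First back edge: parser → sched.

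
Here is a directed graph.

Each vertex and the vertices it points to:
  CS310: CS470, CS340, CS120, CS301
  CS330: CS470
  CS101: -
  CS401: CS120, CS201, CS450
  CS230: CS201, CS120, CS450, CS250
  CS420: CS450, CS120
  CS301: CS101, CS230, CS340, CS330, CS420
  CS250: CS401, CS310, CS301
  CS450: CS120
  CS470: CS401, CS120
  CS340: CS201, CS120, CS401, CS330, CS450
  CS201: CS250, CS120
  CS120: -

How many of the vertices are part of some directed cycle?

9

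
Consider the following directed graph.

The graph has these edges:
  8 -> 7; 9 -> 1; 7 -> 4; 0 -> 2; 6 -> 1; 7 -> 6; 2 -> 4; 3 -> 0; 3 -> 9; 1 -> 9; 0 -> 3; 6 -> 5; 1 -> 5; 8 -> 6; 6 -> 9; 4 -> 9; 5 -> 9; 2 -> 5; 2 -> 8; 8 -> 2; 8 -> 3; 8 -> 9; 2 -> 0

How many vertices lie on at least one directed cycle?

7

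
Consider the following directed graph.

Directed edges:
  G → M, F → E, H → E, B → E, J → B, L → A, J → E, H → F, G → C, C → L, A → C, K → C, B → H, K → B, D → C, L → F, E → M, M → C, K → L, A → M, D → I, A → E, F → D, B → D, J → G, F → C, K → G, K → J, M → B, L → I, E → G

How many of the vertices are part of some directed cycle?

A vertex is on a directed cycle iff it belongs to a strongly connected component of size ≥ 2 (or has a self-loop).
The vertices on cycles are {A, B, C, D, E, F, G, H, L, M} — 10 in total.

10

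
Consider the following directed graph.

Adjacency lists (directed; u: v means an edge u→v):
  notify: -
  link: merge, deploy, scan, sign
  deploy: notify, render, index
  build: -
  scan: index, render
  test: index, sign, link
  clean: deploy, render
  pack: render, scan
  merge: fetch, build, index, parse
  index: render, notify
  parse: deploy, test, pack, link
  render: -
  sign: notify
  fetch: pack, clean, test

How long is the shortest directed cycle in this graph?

3

For each vertex v, BFS finds the shortest path from v back to v.
The shortest such closed walk is merge → parse → link → merge, length 3.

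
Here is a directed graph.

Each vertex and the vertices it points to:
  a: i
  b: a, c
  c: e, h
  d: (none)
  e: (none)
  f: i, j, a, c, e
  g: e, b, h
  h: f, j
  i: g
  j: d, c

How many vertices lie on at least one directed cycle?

8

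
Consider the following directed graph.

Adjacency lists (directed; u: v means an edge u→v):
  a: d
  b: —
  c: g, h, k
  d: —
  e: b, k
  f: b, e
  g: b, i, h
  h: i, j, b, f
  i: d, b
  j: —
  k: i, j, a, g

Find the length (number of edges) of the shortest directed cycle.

5

For each vertex v, BFS finds the shortest path from v back to v.
The shortest such closed walk is k → g → h → f → e → k, length 5.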